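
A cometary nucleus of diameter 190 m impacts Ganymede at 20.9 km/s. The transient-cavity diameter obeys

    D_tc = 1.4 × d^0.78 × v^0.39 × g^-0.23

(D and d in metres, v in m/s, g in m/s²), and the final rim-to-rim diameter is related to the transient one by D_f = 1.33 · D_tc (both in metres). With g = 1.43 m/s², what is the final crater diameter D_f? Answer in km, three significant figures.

v = 20900 m/s.
d^0.78 = 190^0.78 = 59.90
v^0.39 = 20900^0.39 = 48.40
g^-0.23 = 1.43^-0.23 = 0.9210
D_tc = 1.4 × 59.90 × 48.40 × 0.9210 = 3738 m
D_f = 1.33 × 3738 = 4972 m
     = 4.972 km

D_f ≈ 4.97 km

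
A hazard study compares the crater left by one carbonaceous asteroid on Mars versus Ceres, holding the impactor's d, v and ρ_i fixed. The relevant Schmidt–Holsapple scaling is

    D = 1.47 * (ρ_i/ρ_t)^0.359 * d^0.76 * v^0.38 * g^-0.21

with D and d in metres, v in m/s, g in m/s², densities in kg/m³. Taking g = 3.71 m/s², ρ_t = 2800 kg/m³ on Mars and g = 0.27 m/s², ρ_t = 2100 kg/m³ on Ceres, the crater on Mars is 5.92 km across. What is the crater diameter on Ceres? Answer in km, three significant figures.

The impactor-only factors (d, v, ρ_i) cancel in the ratio, leaving D_Ceres/D_Mars = (g_Ceres/g_Mars)^-0.21 · (ρ_t,Mars/ρ_t,Ceres)^0.359.
(0.27/3.71)^-0.21 = 0.07278^-0.21 = 1.734
(2800/2100)^0.359 = 1.333^0.359 = 1.109
Ratio = 1.734 × 1.109 = 1.923
D_Ceres = 1.923 × 5.92 km = 11.4 km

D ≈ 11.4 km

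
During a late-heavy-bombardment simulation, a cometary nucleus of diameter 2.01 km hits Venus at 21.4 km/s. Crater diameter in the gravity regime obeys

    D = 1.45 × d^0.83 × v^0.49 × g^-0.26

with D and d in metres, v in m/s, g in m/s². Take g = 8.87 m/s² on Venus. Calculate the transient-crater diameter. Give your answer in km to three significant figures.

D ≈ 60.0 km

In SI units: d = 2010 m, v = 21400 m/s.
d^0.83 = 2010^0.83 = 551.6
v^0.49 = 21400^0.49 = 132.4
g^-0.26 = 8.87^-0.26 = 0.5669
D = 1.45 × 551.6 × 132.4 × 0.5669 = 60033 m
   = 60.03 km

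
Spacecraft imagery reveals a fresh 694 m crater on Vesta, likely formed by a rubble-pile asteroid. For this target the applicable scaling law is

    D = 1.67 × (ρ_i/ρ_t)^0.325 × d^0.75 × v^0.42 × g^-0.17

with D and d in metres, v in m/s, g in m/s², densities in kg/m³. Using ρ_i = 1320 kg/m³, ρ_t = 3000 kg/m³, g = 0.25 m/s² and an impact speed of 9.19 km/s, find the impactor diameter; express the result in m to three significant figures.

d ≈ 19.5 m

Rearranging for d: d = [D / (1.67 · (1320/3000)^0.325 · 9190^0.42 · 0.25^-0.17)]^(1/0.75).
(1320/3000)^0.325 = 0.7658
9190^0.42 = 46.19
0.25^-0.17 = 1.266
Denominator = 1.67 × 0.7658 × 46.19 × 1.266 = 74.78
D / 74.78 = 694 / 74.78 = 9.281
d = 9.281^(1/0.75) = 9.281^1.3333 = 19.50 m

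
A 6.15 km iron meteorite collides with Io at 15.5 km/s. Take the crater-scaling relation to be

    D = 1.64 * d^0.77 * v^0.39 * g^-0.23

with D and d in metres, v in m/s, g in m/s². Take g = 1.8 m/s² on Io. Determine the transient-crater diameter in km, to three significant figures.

D ≈ 51.0 km

In SI units: d = 6150 m, v = 15500 m/s.
d^0.77 = 6150^0.77 = 826.9
v^0.39 = 15500^0.39 = 43.08
g^-0.23 = 1.8^-0.23 = 0.8735
D = 1.64 × 826.9 × 43.08 × 0.8735 = 51031 m
   = 51.03 km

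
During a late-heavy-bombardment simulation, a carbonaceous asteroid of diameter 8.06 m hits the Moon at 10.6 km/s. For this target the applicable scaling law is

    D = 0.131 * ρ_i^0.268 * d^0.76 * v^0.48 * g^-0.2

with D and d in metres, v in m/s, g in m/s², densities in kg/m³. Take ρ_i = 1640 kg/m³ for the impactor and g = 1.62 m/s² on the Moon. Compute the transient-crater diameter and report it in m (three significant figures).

In SI units: v = 10600 m/s.
ρ_i^0.268 = 1640^0.268 = 7.271
d^0.76 = 8.06^0.76 = 4.884
v^0.48 = 10600^0.48 = 85.54
g^-0.2 = 1.62^-0.2 = 0.9080
D = 0.131 × 7.271 × 4.884 × 85.54 × 0.9080 = 361.3 m

D ≈ 361 m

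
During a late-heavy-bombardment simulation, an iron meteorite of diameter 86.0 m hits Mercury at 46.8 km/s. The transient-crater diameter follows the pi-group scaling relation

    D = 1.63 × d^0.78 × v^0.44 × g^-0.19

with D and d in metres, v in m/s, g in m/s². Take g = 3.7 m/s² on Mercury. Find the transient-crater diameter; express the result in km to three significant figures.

D ≈ 4.66 km

In SI units: v = 46800 m/s.
d^0.78 = 86^0.78 = 32.28
v^0.44 = 46800^0.44 = 113.5
g^-0.19 = 3.7^-0.19 = 0.7799
D = 1.63 × 32.28 × 113.5 × 0.7799 = 4658 m
   = 4.658 km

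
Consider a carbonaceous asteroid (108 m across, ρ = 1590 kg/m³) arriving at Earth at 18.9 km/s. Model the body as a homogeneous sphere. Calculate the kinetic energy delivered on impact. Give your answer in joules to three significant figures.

v = 18900 m/s.
Mass m = (π/6) ρ d³ = (π/6) × 1590 × (108)³ = 1.049 × 10^9 kg
E = ½ m v² = 0.5 × 1.049 × 10^9 × (18900)² = 1.874 × 10^17 J

E ≈ 1.87 × 10^17 J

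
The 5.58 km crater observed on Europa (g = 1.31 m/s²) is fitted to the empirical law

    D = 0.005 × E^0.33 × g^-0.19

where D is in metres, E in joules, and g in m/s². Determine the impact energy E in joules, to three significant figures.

Rearranging: E = [D / (0.005 · g^-0.19)]^(1/0.33).
D = 5580 m.
g^-0.19 = 1.31^-0.19 = 0.9500
D / (0.005 × 0.9500) = 5580 / (4.750 × 10^-3) = 1.175 × 10^6
E = (1.175 × 10^6)^3.0303 = 2.478 × 10^18 J

E ≈ 2.48 × 10^18 J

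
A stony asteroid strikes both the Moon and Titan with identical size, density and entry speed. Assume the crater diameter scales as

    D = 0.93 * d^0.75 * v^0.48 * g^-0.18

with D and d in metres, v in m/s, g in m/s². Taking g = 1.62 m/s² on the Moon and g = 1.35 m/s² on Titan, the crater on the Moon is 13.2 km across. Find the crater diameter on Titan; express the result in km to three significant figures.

All impactor-dependent factors cancel in the ratio, leaving D_Titan/D_Moon = (g_Titan/g_Moon)^-0.18.
(1.35/1.62)^-0.18 = 0.8333^-0.18 = 1.033
D_Titan = 1.033 × 13.2 km = 13.6 km

D ≈ 13.6 km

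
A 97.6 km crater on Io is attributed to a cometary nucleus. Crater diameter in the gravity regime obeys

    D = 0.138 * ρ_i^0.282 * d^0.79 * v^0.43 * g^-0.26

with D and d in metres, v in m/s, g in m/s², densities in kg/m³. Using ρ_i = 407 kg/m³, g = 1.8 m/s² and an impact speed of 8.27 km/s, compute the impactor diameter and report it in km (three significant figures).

Rearranging for d: d = [D / (0.138 · 407^0.282 · 8270^0.43 · 1.8^-0.26)]^(1/0.79).
D = 97600 m.
407^0.282 = 5.444
8270^0.43 = 48.36
1.8^-0.26 = 0.8583
Denominator = 0.138 × 5.444 × 48.36 × 0.8583 = 31.18
D / 31.18 = 97600 / 31.18 = 3130
d = 3130^(1/0.79) = 3130^1.2658 = 26586 m

d ≈ 26.6 km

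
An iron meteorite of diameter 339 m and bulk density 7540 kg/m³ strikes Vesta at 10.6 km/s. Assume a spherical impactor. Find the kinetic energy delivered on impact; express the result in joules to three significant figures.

v = 10600 m/s.
Mass m = (π/6) ρ d³ = (π/6) × 7540 × (339)³ = 1.538 × 10^11 kg
E = ½ m v² = 0.5 × 1.538 × 10^11 × (10600)² = 8.640 × 10^18 J

E ≈ 8.64 × 10^18 J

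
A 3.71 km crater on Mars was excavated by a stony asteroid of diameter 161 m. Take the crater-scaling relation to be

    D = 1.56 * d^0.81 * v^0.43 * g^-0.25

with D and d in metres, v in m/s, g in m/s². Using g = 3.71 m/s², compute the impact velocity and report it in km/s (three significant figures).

v ≈ 10.6 km/s

Rearranging for v: v = [D / (1.56 · 161^0.81 · 3.71^-0.25)]^(1/0.43).
D = 3710 m.
161^0.81 = 61.31
3.71^-0.25 = 0.7205
Denominator = 1.56 × 61.31 × 0.7205 = 68.91
D / 68.91 = 3710 / 68.91 = 53.84
v = 53.84^(1/0.43) = 53.84^2.3256 = 10613 m/s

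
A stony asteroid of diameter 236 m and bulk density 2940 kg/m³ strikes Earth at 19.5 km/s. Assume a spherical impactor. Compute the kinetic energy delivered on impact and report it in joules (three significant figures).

v = 19500 m/s.
Mass m = (π/6) ρ d³ = (π/6) × 2940 × (236)³ = 2.023 × 10^10 kg
E = ½ m v² = 0.5 × 2.023 × 10^10 × (19500)² = 3.846 × 10^18 J

E ≈ 3.85 × 10^18 J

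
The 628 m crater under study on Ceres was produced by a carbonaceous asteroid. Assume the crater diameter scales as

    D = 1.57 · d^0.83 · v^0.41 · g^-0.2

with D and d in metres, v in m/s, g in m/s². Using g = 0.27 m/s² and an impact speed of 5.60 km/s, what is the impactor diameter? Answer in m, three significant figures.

d ≈ 14.0 m

Rearranging for d: d = [D / (1.57 · 5600^0.41 · 0.27^-0.2)]^(1/0.83).
5600^0.41 = 34.42
0.27^-0.2 = 1.299
Denominator = 1.57 × 34.42 × 1.299 = 70.20
D / 70.20 = 628 / 70.20 = 8.946
d = 8.946^(1/0.83) = 8.946^1.2048 = 14.01 m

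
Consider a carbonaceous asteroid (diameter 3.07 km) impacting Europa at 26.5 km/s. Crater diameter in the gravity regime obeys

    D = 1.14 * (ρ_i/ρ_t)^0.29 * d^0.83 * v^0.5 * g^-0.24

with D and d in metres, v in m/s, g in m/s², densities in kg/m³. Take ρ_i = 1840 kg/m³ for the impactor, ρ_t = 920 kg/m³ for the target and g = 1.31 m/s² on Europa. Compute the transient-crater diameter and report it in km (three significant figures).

D ≈ 167 km

In SI units: d = 3070 m, v = 26500 m/s.
(ρ_i/ρ_t)^0.29 = (1840/920)^0.29 = 1.223
d^0.83 = 3070^0.83 = 784.0
v^0.5 = 26500^0.5 = 162.8
g^-0.24 = 1.31^-0.24 = 0.9372
D = 1.14 × 1.223 × 784.0 × 162.8 × 0.9372 = 1.668 × 10^5 m
   = 166.8 km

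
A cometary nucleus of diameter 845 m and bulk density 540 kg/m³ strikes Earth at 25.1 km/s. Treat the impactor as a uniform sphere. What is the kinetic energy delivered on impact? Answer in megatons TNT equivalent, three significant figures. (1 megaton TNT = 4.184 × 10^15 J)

E ≈ 12800 Mt TNT

v = 25100 m/s.
Mass m = (π/6) ρ d³ = (π/6) × 540 × (845)³ = 1.706 × 10^11 kg
E = ½ m v² = 0.5 × 1.706 × 10^11 × (25100)² = 5.374 × 10^19 J
   = 5.374 × 10^19 / 4.184×10^15 = 12844 Mt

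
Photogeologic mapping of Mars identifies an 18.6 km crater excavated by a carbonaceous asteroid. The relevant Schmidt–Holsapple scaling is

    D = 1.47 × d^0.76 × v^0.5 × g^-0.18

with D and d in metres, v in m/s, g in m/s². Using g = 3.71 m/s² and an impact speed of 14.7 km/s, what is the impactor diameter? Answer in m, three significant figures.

d ≈ 618 m

Rearranging for d: d = [D / (1.47 · 14700^0.5 · 3.71^-0.18)]^(1/0.76).
D = 18600 m.
14700^0.5 = 121.2
3.71^-0.18 = 0.7898
Denominator = 1.47 × 121.2 × 0.7898 = 140.7
D / 140.7 = 18600 / 140.7 = 132.2
d = 132.2^(1/0.76) = 132.2^1.3158 = 618.2 m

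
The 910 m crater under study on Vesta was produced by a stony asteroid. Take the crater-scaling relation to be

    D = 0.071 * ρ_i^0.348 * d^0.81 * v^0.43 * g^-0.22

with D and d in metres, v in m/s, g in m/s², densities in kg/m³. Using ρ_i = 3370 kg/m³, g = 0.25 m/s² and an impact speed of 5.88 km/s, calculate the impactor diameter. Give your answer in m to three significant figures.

Rearranging for d: d = [D / (0.071 · 3370^0.348 · 5880^0.43 · 0.25^-0.22)]^(1/0.81).
3370^0.348 = 16.89
5880^0.43 = 41.77
0.25^-0.22 = 1.357
Denominator = 0.071 × 16.89 × 41.77 × 1.357 = 67.97
D / 67.97 = 910 / 67.97 = 13.39
d = 13.39^(1/0.81) = 13.39^1.2346 = 24.61 m

d ≈ 24.6 m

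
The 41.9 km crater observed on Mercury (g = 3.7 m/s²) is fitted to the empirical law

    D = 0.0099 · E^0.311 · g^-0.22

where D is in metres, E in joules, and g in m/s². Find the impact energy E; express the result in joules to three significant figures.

Rearranging: E = [D / (0.0099 · g^-0.22)]^(1/0.311).
D = 41900 m.
g^-0.22 = 3.7^-0.22 = 0.7499
D / (0.0099 × 0.7499) = 41900 / (7.424 × 10^-3) = 5.644 × 10^6
E = (5.644 × 10^6)^3.2154 = 5.117 × 10^21 J

E ≈ 5.12 × 10^21 J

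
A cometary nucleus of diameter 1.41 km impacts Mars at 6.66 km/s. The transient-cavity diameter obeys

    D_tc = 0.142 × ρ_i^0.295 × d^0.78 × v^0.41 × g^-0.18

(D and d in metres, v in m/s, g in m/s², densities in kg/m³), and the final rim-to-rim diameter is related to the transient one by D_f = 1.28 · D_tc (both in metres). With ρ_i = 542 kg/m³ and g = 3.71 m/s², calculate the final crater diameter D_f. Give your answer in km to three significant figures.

D_f ≈ 9.72 km

In SI: d = 1410 m, v = 6660 m/s.
ρ_i^0.295 = 542^0.295 = 6.405
d^0.78 = 1410^0.78 = 286.0
v^0.41 = 6660^0.41 = 36.95
g^-0.18 = 3.71^-0.18 = 0.7898
D_tc = 0.142 × 6.405 × 286.0 × 36.95 × 0.7898 = 7591 m
D_f = 1.28 × 7591 = 9716 m
     = 9.716 km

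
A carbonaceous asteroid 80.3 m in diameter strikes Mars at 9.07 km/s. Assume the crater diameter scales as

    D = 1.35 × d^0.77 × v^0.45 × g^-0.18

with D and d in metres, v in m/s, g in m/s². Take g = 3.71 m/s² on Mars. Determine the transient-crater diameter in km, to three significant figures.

In SI units: v = 9070 m/s.
d^0.77 = 80.3^0.77 = 29.28
v^0.45 = 9070^0.45 = 60.38
g^-0.18 = 3.71^-0.18 = 0.7898
D = 1.35 × 29.28 × 60.38 × 0.7898 = 1885 m
   = 1.885 km

D ≈ 1.89 km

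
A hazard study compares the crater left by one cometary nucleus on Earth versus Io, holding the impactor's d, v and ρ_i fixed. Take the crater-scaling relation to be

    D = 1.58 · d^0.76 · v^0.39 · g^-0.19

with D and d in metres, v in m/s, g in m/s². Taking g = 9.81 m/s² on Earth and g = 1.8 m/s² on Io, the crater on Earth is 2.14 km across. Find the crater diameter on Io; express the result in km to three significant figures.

All impactor-dependent factors cancel in the ratio, leaving D_Io/D_Earth = (g_Io/g_Earth)^-0.19.
(1.8/9.81)^-0.19 = 0.1835^-0.19 = 1.380
D_Io = 1.380 × 2.14 km = 2.95 km

D ≈ 2.95 km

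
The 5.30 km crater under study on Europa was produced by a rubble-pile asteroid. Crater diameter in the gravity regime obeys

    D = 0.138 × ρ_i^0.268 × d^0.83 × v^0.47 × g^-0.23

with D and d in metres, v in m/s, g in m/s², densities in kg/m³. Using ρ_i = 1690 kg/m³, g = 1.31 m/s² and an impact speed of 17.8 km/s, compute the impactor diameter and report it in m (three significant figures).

Rearranging for d: d = [D / (0.138 · 1690^0.268 · 17800^0.47 · 1.31^-0.23)]^(1/0.83).
D = 5300 m.
1690^0.268 = 7.329
17800^0.47 = 99.47
1.31^-0.23 = 0.9398
Denominator = 0.138 × 7.329 × 99.47 × 0.9398 = 94.55
D / 94.55 = 5300 / 94.55 = 56.05
d = 56.05^(1/0.83) = 56.05^1.2048 = 127.8 m

d ≈ 128 m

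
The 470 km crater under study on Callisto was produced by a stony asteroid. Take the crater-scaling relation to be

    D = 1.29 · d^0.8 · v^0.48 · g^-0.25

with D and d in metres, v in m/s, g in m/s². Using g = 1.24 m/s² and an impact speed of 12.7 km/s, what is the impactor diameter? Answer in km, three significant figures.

d ≈ 33.0 km

Rearranging for d: d = [D / (1.29 · 12700^0.48 · 1.24^-0.25)]^(1/0.8).
D = 470000 m.
12700^0.48 = 93.29
1.24^-0.25 = 0.9476
Denominator = 1.29 × 93.29 × 0.9476 = 114.0
D / 114.0 = 470000 / 114.0 = 4123
d = 4123^(1/0.8) = 4123^1.25 = 33038 m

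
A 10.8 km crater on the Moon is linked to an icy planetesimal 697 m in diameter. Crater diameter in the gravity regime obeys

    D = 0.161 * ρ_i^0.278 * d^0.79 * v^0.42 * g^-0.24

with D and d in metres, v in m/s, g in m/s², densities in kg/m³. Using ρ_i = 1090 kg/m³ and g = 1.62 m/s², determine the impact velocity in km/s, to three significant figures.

v ≈ 17.9 km/s

Rearranging for v: v = [D / (0.161 · 1090^0.278 · 697^0.79 · 1.62^-0.24)]^(1/0.42).
D = 10800 m.
1090^0.278 = 6.989
697^0.79 = 176.3
1.62^-0.24 = 0.8907
Denominator = 0.161 × 6.989 × 176.3 × 0.8907 = 176.7
D / 176.7 = 10800 / 176.7 = 61.12
v = 61.12^(1/0.42) = 61.12^2.381 = 17902 m/s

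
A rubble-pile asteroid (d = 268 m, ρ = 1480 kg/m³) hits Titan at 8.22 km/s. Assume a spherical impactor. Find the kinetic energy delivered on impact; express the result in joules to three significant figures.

E ≈ 5.04 × 10^17 J

v = 8220 m/s.
Mass m = (π/6) ρ d³ = (π/6) × 1480 × (268)³ = 1.492 × 10^10 kg
E = ½ m v² = 0.5 × 1.492 × 10^10 × (8220)² = 5.041 × 10^17 J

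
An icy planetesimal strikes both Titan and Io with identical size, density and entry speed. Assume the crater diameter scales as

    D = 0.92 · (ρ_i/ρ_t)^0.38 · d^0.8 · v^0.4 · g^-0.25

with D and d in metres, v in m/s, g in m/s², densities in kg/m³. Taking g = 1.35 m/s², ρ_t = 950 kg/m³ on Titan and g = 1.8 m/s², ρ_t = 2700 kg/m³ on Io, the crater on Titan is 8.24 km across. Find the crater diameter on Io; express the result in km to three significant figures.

D ≈ 5.16 km

The impactor-only factors (d, v, ρ_i) cancel in the ratio, leaving D_Io/D_Titan = (g_Io/g_Titan)^-0.25 · (ρ_t,Titan/ρ_t,Io)^0.38.
(1.8/1.35)^-0.25 = 1.333^-0.25 = 0.9307
(950/2700)^0.38 = 0.3519^0.38 = 0.6724
Ratio = 0.9307 × 0.6724 = 0.6258
D_Io = 0.6258 × 8.24 km = 5.16 km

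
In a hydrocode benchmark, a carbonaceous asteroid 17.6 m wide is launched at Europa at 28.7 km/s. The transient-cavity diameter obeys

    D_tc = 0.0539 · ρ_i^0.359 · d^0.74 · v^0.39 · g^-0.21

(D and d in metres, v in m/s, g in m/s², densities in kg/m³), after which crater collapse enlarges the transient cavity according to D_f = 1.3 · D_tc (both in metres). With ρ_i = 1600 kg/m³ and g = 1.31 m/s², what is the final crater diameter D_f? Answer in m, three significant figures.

D_f ≈ 428 m

v = 28700 m/s.
ρ_i^0.359 = 1600^0.359 = 14.13
d^0.74 = 17.6^0.74 = 8.350
v^0.39 = 28700^0.39 = 54.77
g^-0.21 = 1.31^-0.21 = 0.9449
D_tc = 0.0539 × 14.13 × 8.350 × 54.77 × 0.9449 = 329.1 m
D_f = 1.3 × 329.1 = 427.8 m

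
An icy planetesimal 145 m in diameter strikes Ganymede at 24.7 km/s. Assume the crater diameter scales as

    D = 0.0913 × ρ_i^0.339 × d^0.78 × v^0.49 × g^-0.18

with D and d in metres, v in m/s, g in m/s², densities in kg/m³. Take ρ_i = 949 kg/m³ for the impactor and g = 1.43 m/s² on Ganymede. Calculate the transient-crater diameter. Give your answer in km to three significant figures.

D ≈ 6.03 km

In SI units: v = 24700 m/s.
ρ_i^0.339 = 949^0.339 = 10.22
d^0.78 = 145^0.78 = 48.51
v^0.49 = 24700^0.49 = 142.0
g^-0.18 = 1.43^-0.18 = 0.9376
D = 0.0913 × 10.22 × 48.51 × 142.0 × 0.9376 = 6026 m
   = 6.026 km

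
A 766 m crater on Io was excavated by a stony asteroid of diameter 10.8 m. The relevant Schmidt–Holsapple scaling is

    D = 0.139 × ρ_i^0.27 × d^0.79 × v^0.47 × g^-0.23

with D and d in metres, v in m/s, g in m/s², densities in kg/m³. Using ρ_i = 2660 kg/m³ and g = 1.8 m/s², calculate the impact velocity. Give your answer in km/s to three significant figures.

Rearranging for v: v = [D / (0.139 · 2660^0.27 · 10.8^0.79 · 1.8^-0.23)]^(1/0.47).
2660^0.27 = 8.408
10.8^0.79 = 6.552
1.8^-0.23 = 0.8735
Denominator = 0.139 × 8.408 × 6.552 × 0.8735 = 6.689
D / 6.689 = 766 / 6.689 = 114.5
v = 114.5^(1/0.47) = 114.5^2.1277 = 24017 m/s

v ≈ 24.0 km/s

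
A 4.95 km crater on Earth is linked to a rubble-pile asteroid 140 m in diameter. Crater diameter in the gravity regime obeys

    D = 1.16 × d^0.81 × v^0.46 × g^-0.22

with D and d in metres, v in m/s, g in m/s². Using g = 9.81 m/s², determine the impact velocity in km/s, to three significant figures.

Rearranging for v: v = [D / (1.16 · 140^0.81 · 9.81^-0.22)]^(1/0.46).
D = 4950 m.
140^0.81 = 54.75
9.81^-0.22 = 0.6051
Denominator = 1.16 × 54.75 × 0.6051 = 38.43
D / 38.43 = 4950 / 38.43 = 128.8
v = 128.8^(1/0.46) = 128.8^2.1739 = 38614 m/s

v ≈ 38.6 km/s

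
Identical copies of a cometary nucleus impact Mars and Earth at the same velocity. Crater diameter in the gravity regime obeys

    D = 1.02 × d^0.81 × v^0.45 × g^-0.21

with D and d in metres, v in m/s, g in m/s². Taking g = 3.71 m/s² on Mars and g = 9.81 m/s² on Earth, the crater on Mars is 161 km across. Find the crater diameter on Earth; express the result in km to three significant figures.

D ≈ 131 km

All impactor-dependent factors cancel in the ratio, leaving D_Earth/D_Mars = (g_Earth/g_Mars)^-0.21.
(9.81/3.71)^-0.21 = 2.644^-0.21 = 0.8153
D_Earth = 0.8153 × 161 km = 131 km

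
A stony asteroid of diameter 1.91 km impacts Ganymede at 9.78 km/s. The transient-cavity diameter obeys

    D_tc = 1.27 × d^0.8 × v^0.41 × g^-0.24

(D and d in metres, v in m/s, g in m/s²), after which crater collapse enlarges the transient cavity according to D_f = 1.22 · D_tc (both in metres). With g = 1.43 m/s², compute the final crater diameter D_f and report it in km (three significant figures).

In SI: d = 1910 m, v = 9780 m/s.
d^0.8 = 1910^0.8 = 421.5
v^0.41 = 9780^0.41 = 43.26
g^-0.24 = 1.43^-0.24 = 0.9177
D_tc = 1.27 × 421.5 × 43.26 × 0.9177 = 21250 m
D_f = 1.22 × 21250 = 25925 m
     = 25.93 km

D_f ≈ 25.9 km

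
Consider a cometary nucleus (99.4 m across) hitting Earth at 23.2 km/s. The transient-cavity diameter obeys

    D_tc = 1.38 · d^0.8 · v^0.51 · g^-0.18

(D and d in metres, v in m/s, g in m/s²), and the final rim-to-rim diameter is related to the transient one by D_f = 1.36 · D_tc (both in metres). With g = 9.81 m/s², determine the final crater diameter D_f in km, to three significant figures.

v = 23200 m/s.
d^0.8 = 99.4^0.8 = 39.62
v^0.51 = 23200^0.51 = 168.4
g^-0.18 = 9.81^-0.18 = 0.6630
D_tc = 1.38 × 39.62 × 168.4 × 0.6630 = 6104 m
D_f = 1.36 × 6104 = 8301 m
     = 8.301 km

D_f ≈ 8.30 km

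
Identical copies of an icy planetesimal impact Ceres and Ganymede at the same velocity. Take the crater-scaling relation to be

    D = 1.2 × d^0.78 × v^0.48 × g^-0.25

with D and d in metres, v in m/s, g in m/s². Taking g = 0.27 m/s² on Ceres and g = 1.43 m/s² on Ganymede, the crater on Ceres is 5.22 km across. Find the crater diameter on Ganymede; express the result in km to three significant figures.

All impactor-dependent factors cancel in the ratio, leaving D_Ganymede/D_Ceres = (g_Ganymede/g_Ceres)^-0.25.
(1.43/0.27)^-0.25 = 5.296^-0.25 = 0.6592
D_Ganymede = 0.6592 × 5.22 km = 3.44 km

D ≈ 3.44 km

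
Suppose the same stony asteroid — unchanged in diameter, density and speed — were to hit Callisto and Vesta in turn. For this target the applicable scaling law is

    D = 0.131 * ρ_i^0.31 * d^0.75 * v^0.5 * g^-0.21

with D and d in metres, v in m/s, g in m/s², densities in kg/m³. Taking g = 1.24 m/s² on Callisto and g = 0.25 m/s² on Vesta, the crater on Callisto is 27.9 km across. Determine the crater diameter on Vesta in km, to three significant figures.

All impactor-dependent factors cancel in the ratio, leaving D_Vesta/D_Callisto = (g_Vesta/g_Callisto)^-0.21.
(0.25/1.24)^-0.21 = 0.2016^-0.21 = 1.400
D_Vesta = 1.400 × 27.9 km = 39.1 km

D ≈ 39.1 km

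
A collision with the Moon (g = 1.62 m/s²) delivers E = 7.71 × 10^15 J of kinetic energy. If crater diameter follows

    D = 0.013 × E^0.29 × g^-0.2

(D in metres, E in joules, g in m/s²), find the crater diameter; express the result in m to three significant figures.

E^0.29 = (7.71 × 10^15)^0.29 = 4.048 × 10^4
g^-0.2 = 1.62^-0.2 = 0.9080
D = 0.013 × 4.048 × 10^4 × 0.9080 = 477.8 m

D ≈ 478 m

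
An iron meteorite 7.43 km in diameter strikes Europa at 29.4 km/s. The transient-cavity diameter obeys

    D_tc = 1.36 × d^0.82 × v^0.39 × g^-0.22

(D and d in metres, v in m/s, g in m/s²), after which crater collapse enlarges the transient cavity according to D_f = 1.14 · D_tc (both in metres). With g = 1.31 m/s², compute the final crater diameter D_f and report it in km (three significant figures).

In SI: d = 7430 m, v = 29400 m/s.
d^0.82 = 7430^0.82 = 1494
v^0.39 = 29400^0.39 = 55.29
g^-0.22 = 1.31^-0.22 = 0.9423
D_tc = 1.36 × 1494 × 55.29 × 0.9423 = 1.059 × 10^5 m
D_f = 1.14 × 1.059 × 10^5 = 1.207 × 10^5 m
     = 120.7 km

D_f ≈ 121 km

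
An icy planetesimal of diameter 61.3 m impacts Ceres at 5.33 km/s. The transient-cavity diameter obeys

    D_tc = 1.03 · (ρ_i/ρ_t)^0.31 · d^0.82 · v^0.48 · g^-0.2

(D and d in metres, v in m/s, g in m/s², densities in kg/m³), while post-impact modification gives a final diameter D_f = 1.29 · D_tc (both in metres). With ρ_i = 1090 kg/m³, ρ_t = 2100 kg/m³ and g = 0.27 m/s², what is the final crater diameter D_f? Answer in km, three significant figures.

v = 5330 m/s.
(ρ_i/ρ_t)^0.31 = (1090/2100)^0.31 = 0.8160
d^0.82 = 61.3^0.82 = 29.22
v^0.48 = 5330^0.48 = 61.49
g^-0.2 = 0.27^-0.2 = 1.299
D_tc = 1.03 × 0.8160 × 29.22 × 61.49 × 1.299 = 1962 m
D_f = 1.29 × 1962 = 2531 m
     = 2.531 km

D_f ≈ 2.53 km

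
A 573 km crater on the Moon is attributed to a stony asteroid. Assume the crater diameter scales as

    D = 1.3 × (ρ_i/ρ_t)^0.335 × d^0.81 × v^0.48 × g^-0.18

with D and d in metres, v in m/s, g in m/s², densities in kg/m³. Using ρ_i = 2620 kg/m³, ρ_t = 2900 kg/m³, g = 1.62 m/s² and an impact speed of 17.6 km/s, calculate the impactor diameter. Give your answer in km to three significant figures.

Rearranging for d: d = [D / (1.3 · (2620/2900)^0.335 · 17600^0.48 · 1.62^-0.18)]^(1/0.81).
D = 573000 m.
(2620/2900)^0.335 = 0.9666
17600^0.48 = 109.1
1.62^-0.18 = 0.9168
Denominator = 1.3 × 0.9666 × 109.1 × 0.9168 = 125.7
D / 125.7 = 573000 / 125.7 = 4558
d = 4558^(1/0.81) = 4558^1.2346 = 32894 m

d ≈ 32.9 km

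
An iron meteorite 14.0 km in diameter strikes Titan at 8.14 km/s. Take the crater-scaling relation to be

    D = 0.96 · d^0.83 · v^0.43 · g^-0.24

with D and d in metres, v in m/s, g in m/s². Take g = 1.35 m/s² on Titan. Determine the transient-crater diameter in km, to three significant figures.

In SI units: d = 14000 m, v = 8140 m/s.
d^0.83 = 14000^0.83 = 2762
v^0.43 = 8140^0.43 = 48.04
g^-0.24 = 1.35^-0.24 = 0.9305
D = 0.96 × 2762 × 48.04 × 0.9305 = 1.185 × 10^5 m
   = 118.5 km

D ≈ 119 km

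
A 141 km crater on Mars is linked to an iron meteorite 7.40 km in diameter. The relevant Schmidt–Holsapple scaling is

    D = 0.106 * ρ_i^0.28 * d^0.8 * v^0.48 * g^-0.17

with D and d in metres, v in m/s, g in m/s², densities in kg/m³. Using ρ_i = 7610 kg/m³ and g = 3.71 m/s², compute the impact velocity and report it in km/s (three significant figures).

v ≈ 17.7 km/s

Rearranging for v: v = [D / (0.106 · 7610^0.28 · 7400^0.8 · 3.71^-0.17)]^(1/0.48).
D = 141000 m.
7610^0.28 = 12.21
7400^0.8 = 1246
3.71^-0.17 = 0.8002
Denominator = 0.106 × 12.21 × 1246 × 0.8002 = 1290
D / 1290 = 141000 / 1290 = 109.3
v = 109.3^(1/0.48) = 109.3^2.0833 = 17663 m/s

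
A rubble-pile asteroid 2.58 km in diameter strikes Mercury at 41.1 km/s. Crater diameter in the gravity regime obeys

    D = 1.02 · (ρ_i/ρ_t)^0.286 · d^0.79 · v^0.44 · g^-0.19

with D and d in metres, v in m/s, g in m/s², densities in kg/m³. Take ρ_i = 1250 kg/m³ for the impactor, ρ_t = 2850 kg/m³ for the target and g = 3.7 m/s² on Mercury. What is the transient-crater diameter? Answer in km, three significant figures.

In SI units: d = 2580 m, v = 41100 m/s.
(ρ_i/ρ_t)^0.286 = (1250/2850)^0.286 = 0.7900
d^0.79 = 2580^0.79 = 495.7
v^0.44 = 41100^0.44 = 107.2
g^-0.19 = 3.7^-0.19 = 0.7799
D = 1.02 × 0.7900 × 495.7 × 107.2 × 0.7799 = 33395 m
   = 33.39 km

D ≈ 33.4 km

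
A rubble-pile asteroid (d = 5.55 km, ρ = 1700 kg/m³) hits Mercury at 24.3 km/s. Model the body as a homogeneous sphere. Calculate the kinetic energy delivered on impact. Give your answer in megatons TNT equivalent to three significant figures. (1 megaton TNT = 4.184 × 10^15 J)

E ≈ 1.07 × 10^7 Mt TNT

d = 5550 m; v = 24300 m/s.
Mass m = (π/6) ρ d³ = (π/6) × 1700 × (5550)³ = 1.522 × 10^14 kg
E = ½ m v² = 0.5 × 1.522 × 10^14 × (24300)² = 4.494 × 10^22 J
   = 4.494 × 10^22 / 4.184×10^15 = 1.074 × 10^7 Mt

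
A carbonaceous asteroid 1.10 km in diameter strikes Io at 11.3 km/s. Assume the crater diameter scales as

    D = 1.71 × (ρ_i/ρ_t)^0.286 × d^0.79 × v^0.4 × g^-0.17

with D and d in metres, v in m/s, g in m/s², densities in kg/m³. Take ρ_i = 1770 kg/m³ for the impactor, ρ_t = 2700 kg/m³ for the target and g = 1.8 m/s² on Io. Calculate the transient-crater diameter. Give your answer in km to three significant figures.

In SI units: d = 1100 m, v = 11300 m/s.
(ρ_i/ρ_t)^0.286 = (1770/2700)^0.286 = 0.8862
d^0.79 = 1100^0.79 = 252.8
v^0.4 = 11300^0.4 = 41.81
g^-0.17 = 1.8^-0.17 = 0.9049
D = 1.71 × 0.8862 × 252.8 × 41.81 × 0.9049 = 14494 m
   = 14.49 km

D ≈ 14.5 km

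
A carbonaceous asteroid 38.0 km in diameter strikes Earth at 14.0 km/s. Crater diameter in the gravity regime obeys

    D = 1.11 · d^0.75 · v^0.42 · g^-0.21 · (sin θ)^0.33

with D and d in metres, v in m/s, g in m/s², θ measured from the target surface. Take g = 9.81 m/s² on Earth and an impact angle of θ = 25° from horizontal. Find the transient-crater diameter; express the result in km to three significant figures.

In SI units: d = 38000 m, v = 14000 m/s.
d^0.75 = 38000^0.75 = 2722
v^0.42 = 14000^0.42 = 55.13
g^-0.21 = 9.81^-0.21 = 0.6191
(sin 25°)^0.33 = 0.4226^0.33 = 0.7526
D = 1.11 × 2722 × 55.13 × 0.6191 × 0.7526 = 77611 m
   = 77.61 km

D ≈ 77.6 km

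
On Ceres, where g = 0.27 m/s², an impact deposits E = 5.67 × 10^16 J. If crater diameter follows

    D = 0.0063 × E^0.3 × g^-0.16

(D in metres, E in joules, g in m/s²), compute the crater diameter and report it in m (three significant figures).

E^0.3 = (5.67 × 10^16)^0.3 = 1.062 × 10^5
g^-0.16 = 0.27^-0.16 = 1.233
D = 0.0063 × 1.062 × 10^5 × 1.233 = 825.0 m

D ≈ 825 m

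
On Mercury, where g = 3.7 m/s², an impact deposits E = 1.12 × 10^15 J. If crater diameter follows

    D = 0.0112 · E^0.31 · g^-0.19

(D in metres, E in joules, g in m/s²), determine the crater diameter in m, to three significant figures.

E^0.31 = (1.12 × 10^15)^0.31 = 4.627 × 10^4
g^-0.19 = 3.7^-0.19 = 0.7799
D = 0.0112 × 4.627 × 10^4 × 0.7799 = 404.2 m

D ≈ 404 m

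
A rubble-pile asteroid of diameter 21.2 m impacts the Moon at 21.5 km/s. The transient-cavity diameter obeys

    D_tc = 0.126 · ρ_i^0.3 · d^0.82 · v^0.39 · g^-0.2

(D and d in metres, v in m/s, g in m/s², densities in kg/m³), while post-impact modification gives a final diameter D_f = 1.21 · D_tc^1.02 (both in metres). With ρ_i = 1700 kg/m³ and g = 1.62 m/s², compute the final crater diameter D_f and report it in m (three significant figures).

D_f ≈ 878 m

v = 21500 m/s.
ρ_i^0.3 = 1700^0.3 = 9.314
d^0.82 = 21.2^0.82 = 12.23
v^0.39 = 21500^0.39 = 48.94
g^-0.2 = 1.62^-0.2 = 0.9080
D_tc = 0.126 × 9.314 × 12.23 × 48.94 × 0.9080 = 637.8 m
D_f = 1.21 × (637.8)^1.02 = 878.1 m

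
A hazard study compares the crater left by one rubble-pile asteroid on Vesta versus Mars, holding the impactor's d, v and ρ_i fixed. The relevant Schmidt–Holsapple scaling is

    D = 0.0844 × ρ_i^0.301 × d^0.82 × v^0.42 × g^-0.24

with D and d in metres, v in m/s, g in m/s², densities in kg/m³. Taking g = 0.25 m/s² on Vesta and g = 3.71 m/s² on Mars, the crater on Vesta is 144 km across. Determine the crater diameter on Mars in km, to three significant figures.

D ≈ 75.4 km

All impactor-dependent factors cancel in the ratio, leaving D_Mars/D_Vesta = (g_Mars/g_Vesta)^-0.24.
(3.71/0.25)^-0.24 = 14.84^-0.24 = 0.5234
D_Mars = 0.5234 × 144 km = 75.4 km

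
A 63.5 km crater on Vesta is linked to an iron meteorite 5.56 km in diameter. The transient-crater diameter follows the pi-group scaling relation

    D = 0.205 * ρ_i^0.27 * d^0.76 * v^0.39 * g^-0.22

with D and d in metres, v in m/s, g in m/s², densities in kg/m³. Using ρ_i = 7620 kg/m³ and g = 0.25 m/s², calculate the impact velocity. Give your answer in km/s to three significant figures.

Rearranging for v: v = [D / (0.205 · 7620^0.27 · 5560^0.76 · 0.25^-0.22)]^(1/0.39).
D = 63500 m.
7620^0.27 = 11.17
5560^0.76 = 701.9
0.25^-0.22 = 1.357
Denominator = 0.205 × 11.17 × 701.9 × 1.357 = 2181
D / 2181 = 63500 / 2181 = 29.12
v = 29.12^(1/0.39) = 29.12^2.5641 = 5680 m/s

v ≈ 5.68 km/s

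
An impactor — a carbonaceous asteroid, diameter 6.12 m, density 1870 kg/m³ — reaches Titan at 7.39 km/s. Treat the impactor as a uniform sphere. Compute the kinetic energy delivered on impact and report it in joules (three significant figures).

E ≈ 6.13 × 10^12 J

v = 7390 m/s.
Mass m = (π/6) ρ d³ = (π/6) × 1870 × (6.12)³ = 2.244 × 10^5 kg
E = ½ m v² = 0.5 × 2.244 × 10^5 × (7390)² = 6.127 × 10^12 J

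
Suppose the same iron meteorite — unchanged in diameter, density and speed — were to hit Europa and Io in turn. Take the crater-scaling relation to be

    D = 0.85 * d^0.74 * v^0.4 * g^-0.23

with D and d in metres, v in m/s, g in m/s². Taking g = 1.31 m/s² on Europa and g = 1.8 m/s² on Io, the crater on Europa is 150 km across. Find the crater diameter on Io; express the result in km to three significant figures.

All impactor-dependent factors cancel in the ratio, leaving D_Io/D_Europa = (g_Io/g_Europa)^-0.23.
(1.8/1.31)^-0.23 = 1.374^-0.23 = 0.9295
D_Io = 0.9295 × 150 km = 139 km

D ≈ 139 km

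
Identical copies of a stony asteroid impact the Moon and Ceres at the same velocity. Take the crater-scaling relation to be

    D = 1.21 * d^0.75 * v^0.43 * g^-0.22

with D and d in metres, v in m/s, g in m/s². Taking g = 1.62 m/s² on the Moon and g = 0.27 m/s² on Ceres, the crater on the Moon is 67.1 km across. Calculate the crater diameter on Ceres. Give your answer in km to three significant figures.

D ≈ 99.5 km

All impactor-dependent factors cancel in the ratio, leaving D_Ceres/D_Moon = (g_Ceres/g_Moon)^-0.22.
(0.27/1.62)^-0.22 = 0.1667^-0.22 = 1.483
D_Ceres = 1.483 × 67.1 km = 99.5 km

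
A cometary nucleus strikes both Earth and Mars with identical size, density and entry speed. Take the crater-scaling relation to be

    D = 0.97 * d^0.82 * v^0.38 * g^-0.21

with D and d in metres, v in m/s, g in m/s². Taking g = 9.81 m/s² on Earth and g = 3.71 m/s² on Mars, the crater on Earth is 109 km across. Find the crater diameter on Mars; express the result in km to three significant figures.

D ≈ 134 km

All impactor-dependent factors cancel in the ratio, leaving D_Mars/D_Earth = (g_Mars/g_Earth)^-0.21.
(3.71/9.81)^-0.21 = 0.3782^-0.21 = 1.227
D_Mars = 1.227 × 109 km = 134 km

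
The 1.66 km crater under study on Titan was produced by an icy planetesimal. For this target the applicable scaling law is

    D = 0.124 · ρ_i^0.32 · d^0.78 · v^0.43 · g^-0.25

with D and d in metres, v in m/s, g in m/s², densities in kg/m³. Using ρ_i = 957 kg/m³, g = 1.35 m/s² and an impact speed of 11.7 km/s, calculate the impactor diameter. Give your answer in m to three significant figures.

Rearranging for d: d = [D / (0.124 · 957^0.32 · 11700^0.43 · 1.35^-0.25)]^(1/0.78).
D = 1660 m.
957^0.32 = 8.993
11700^0.43 = 56.15
1.35^-0.25 = 0.9277
Denominator = 0.124 × 8.993 × 56.15 × 0.9277 = 58.09
D / 58.09 = 1660 / 58.09 = 28.58
d = 28.58^(1/0.78) = 28.58^1.2821 = 73.59 m

d ≈ 73.6 m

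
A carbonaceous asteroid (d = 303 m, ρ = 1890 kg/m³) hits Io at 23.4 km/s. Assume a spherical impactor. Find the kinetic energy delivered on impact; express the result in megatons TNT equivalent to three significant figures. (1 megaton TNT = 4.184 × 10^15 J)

v = 23400 m/s.
Mass m = (π/6) ρ d³ = (π/6) × 1890 × (303)³ = 2.753 × 10^10 kg
E = ½ m v² = 0.5 × 2.753 × 10^10 × (23400)² = 7.537 × 10^18 J
   = 7.537 × 10^18 / 4.184×10^15 = 1801 Mt

E ≈ 1800 Mt TNT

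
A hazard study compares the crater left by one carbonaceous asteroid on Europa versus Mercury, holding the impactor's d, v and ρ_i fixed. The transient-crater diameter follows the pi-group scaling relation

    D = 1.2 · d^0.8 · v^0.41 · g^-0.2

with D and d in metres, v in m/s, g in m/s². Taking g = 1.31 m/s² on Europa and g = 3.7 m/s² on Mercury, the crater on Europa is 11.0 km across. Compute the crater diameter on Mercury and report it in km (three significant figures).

D ≈ 8.94 km

All impactor-dependent factors cancel in the ratio, leaving D_Mercury/D_Europa = (g_Mercury/g_Europa)^-0.2.
(3.7/1.31)^-0.2 = 2.824^-0.2 = 0.8125
D_Mercury = 0.8125 × 11.0 km = 8.94 km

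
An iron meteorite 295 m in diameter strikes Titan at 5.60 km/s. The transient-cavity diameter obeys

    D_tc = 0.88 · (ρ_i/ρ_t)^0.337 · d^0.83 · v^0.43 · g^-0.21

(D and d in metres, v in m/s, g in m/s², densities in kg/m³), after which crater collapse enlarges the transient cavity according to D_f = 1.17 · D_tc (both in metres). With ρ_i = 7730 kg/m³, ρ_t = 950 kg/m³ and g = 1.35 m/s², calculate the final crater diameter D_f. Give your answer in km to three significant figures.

v = 5600 m/s.
(ρ_i/ρ_t)^0.337 = (7730/950)^0.337 = 2.027
d^0.83 = 295^0.83 = 112.2
v^0.43 = 5600^0.43 = 40.90
g^-0.21 = 1.35^-0.21 = 0.9389
D_tc = 0.88 × 2.027 × 112.2 × 40.90 × 0.9389 = 7685 m
D_f = 1.17 × 7685 = 8991 m
     = 8.991 km

D_f ≈ 8.99 km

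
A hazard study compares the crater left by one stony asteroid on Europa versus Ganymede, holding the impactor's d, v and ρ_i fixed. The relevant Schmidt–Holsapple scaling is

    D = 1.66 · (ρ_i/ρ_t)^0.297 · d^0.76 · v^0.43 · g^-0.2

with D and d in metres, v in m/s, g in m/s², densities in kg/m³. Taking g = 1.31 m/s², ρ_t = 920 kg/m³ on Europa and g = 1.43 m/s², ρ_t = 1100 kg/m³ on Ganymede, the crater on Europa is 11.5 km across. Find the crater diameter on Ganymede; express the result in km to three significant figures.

D ≈ 10.7 km

The impactor-only factors (d, v, ρ_i) cancel in the ratio, leaving D_Ganymede/D_Europa = (g_Ganymede/g_Europa)^-0.2 · (ρ_t,Europa/ρ_t,Ganymede)^0.297.
(1.43/1.31)^-0.2 = 1.092^-0.2 = 0.9826
(920/1100)^0.297 = 0.8364^0.297 = 0.9483
Ratio = 0.9826 × 0.9483 = 0.9318
D_Ganymede = 0.9318 × 11.5 km = 10.7 km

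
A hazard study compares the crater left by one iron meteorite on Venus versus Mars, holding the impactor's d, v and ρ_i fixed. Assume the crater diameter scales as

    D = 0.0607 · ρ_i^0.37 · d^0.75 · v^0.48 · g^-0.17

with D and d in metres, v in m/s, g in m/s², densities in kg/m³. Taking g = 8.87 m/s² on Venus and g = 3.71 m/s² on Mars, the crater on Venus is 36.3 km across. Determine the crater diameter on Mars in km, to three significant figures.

D ≈ 42.1 km

All impactor-dependent factors cancel in the ratio, leaving D_Mars/D_Venus = (g_Mars/g_Venus)^-0.17.
(3.71/8.87)^-0.17 = 0.4183^-0.17 = 1.160
D_Mars = 1.160 × 36.3 km = 42.1 km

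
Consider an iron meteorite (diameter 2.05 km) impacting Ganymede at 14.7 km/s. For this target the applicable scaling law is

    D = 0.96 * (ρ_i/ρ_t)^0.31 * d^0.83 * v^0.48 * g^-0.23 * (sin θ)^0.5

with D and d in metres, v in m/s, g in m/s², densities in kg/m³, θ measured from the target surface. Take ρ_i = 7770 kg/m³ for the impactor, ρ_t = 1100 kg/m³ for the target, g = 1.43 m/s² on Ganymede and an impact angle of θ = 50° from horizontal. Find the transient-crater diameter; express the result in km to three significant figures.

D ≈ 79.6 km

In SI units: d = 2050 m, v = 14700 m/s.
(ρ_i/ρ_t)^0.31 = (7770/1100)^0.31 = 1.833
d^0.83 = 2050^0.83 = 560.7
v^0.48 = 14700^0.48 = 100.1
g^-0.23 = 1.43^-0.23 = 0.9210
(sin 50°)^0.5 = 0.7660^0.5 = 0.8752
D = 0.96 × 1.833 × 560.7 × 100.1 × 0.9210 × 0.8752 = 79610 m
   = 79.61 km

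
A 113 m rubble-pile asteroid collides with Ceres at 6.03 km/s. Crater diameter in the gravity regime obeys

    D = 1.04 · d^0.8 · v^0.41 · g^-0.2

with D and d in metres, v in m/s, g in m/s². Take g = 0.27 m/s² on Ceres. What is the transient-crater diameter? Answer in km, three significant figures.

D ≈ 2.10 km

In SI units: v = 6030 m/s.
d^0.8 = 113^0.8 = 43.90
v^0.41 = 6030^0.41 = 35.48
g^-0.2 = 0.27^-0.2 = 1.299
D = 1.04 × 43.90 × 35.48 × 1.299 = 2104 m
   = 2.104 km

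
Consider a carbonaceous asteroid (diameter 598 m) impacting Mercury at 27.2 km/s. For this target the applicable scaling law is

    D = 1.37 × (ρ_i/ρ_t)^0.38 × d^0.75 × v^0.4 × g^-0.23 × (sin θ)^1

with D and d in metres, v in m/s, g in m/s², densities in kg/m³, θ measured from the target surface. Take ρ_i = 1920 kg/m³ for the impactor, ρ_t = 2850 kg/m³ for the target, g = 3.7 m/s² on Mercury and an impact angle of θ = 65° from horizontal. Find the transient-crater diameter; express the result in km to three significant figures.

D ≈ 5.68 km

In SI units: v = 27200 m/s.
(ρ_i/ρ_t)^0.38 = (1920/2850)^0.38 = 0.8606
d^0.75 = 598^0.75 = 120.9
v^0.4 = 27200^0.4 = 59.41
g^-0.23 = 3.7^-0.23 = 0.7401
(sin 65°)^1 = 0.9063^1 = 0.9063
D = 1.37 × 0.8606 × 120.9 × 59.41 × 0.7401 × 0.9063 = 5680 m
   = 5.680 km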